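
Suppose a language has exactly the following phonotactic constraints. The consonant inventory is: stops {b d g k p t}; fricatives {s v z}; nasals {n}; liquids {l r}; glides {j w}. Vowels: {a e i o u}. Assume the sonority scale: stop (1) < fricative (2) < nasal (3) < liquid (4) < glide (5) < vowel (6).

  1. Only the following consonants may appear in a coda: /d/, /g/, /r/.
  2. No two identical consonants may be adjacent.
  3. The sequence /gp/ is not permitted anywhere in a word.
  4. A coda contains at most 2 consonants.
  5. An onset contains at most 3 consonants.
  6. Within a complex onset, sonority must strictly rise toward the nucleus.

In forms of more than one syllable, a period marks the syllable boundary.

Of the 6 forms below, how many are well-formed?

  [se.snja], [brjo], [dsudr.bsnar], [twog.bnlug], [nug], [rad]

[se.snja] — σ1 onset /s/, coda /∅/ ok; σ2 onset /snj/ (2→3→5 rises), coda /∅/ ok → well-formed
[brjo] — σ1 onset /brj/ (1→4→5 rises), coda /∅/ ok → well-formed
[dsudr.bsnar] — σ1 onset /ds/ (1→2 rises), coda /dr/ (2C) ok; σ2 onset /bsn/ (1→2→3 rises), coda /r/ ok → well-formed
[twog.bnlug] — σ1 onset /tw/ (1→5 rises), coda /g/ ok; σ2 onset /bnl/ (1→3→4 rises), coda /g/ ok → well-formed
[nug] — σ1 onset /n/, coda /g/ ok → well-formed
[rad] — σ1 onset /r/, coda /d/ ok → well-formed
Well-formed: [se.snja], [brjo], [dsudr.bsnar], [twog.bnlug], [nug], [rad] → 6.

6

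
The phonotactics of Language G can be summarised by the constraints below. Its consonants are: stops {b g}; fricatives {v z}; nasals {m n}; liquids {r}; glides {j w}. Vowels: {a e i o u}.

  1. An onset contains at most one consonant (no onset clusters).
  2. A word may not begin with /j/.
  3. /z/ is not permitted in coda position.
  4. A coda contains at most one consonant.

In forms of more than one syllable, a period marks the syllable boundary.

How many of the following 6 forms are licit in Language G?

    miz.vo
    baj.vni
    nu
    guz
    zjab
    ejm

1

miz.vo — violates constraint 3: syllable 1 coda contains /z/ → illicit
baj.vni — violates constraint 1: syllable 2 onset /vn/ has 2 consonants (> 1) → illicit
nu — σ1 onset /n/, coda /∅/ ok → licit
guz — violates constraint 3: syllable 1 coda contains /z/ → illicit
zjab — violates constraint 1: syllable 1 onset /zj/ has 2 consonants (> 1) → illicit
ejm — violates constraint 4: syllable 1 coda /jm/ has 2 consonants (> 1) → illicit
Licit: nu → 1.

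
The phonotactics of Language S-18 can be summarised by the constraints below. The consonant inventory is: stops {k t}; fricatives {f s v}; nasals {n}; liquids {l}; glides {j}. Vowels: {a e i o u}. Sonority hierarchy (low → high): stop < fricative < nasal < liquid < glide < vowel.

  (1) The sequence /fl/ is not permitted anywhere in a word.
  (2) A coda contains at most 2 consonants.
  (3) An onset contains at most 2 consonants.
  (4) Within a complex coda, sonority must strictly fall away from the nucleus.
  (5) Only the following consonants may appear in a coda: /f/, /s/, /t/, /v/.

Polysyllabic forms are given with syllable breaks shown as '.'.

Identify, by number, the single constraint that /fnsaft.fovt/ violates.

/fnsaft.fovt/: syllable 1 onset /fns/ has 3 consonants (> 2).
This is a violation of constraint 3: "An onset contains at most 2 consonants."
The remaining constraints (1, 2, 4, 5) are satisfied.

3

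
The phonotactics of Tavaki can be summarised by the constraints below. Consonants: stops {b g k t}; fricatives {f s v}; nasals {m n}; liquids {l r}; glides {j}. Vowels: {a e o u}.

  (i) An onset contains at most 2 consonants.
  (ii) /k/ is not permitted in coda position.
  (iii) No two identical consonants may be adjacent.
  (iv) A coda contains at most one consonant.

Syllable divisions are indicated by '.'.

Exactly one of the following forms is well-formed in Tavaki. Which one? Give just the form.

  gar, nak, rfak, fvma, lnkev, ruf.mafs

gar — σ1 onset /g/, coda /r/ ok → well-formed
nak — violates constraint (ii): syllable 1 coda contains /k/ → ill-formed
rfak — violates constraint (ii): syllable 1 coda contains /k/ → ill-formed
fvma — violates constraint (i): syllable 1 onset /fvm/ has 3 consonants (> 2) → ill-formed
lnkev — violates constraint (i): syllable 1 onset /lnk/ has 3 consonants (> 2) → ill-formed
ruf.mafs — violates constraint (iv): syllable 2 coda /fs/ has 2 consonants (> 1) → ill-formed

gar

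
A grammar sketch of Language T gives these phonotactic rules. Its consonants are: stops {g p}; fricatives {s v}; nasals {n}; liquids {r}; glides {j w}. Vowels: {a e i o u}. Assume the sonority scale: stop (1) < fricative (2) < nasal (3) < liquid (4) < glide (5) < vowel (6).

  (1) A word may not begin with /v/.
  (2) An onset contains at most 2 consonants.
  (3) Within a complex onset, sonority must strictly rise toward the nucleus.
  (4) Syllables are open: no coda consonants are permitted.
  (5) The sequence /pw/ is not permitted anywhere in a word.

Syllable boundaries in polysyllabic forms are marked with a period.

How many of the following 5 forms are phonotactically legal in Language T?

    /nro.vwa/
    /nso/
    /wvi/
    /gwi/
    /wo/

3

/nro.vwa/ — σ1 onset /nr/ (3→4 rises), coda /∅/ ok; σ2 onset /vw/ (2→5 rises), coda /∅/ ok → phonotactically legal
/nso/ — violates constraint 3: syllable 1 onset /ns/: /n/ (nasal, 3) → /s/ (fricative, 2) does not rise → phonotactically illegal
/wvi/ — violates constraint 3: syllable 1 onset /wv/: /w/ (glide, 5) → /v/ (fricative, 2) does not rise → phonotactically illegal
/gwi/ — σ1 onset /gw/ (1→5 rises), coda /∅/ ok → phonotactically legal
/wo/ — σ1 onset /w/, coda /∅/ ok → phonotactically legal
Phonotactically legal: /nro.vwa/, /gwi/, /wo/ → 3.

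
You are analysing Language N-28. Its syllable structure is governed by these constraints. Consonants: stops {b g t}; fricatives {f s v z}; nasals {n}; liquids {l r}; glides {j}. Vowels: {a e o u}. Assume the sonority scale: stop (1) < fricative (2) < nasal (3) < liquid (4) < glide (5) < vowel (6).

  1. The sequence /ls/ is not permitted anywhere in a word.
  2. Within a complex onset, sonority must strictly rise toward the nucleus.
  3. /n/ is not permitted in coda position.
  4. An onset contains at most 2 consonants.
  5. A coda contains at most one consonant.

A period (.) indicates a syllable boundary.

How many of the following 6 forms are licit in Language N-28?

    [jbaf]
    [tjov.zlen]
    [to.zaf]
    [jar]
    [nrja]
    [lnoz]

2

[jbaf] — violates constraint 2: syllable 1 onset /jb/: /j/ (glide, 5) → /b/ (stop, 1) does not rise → illicit
[tjov.zlen] — violates constraint 3: syllable 2 coda contains /n/ → illicit
[to.zaf] — σ1 onset /t/, coda /∅/ ok; σ2 onset /z/, coda /f/ ok → licit
[jar] — σ1 onset /j/, coda /r/ ok → licit
[nrja] — violates constraint 4: syllable 1 onset /nrj/ has 3 consonants (> 2) → illicit
[lnoz] — violates constraint 2: syllable 1 onset /ln/: /l/ (liquid, 4) → /n/ (nasal, 3) does not rise → illicit
Licit: [to.zaf], [jar] → 2.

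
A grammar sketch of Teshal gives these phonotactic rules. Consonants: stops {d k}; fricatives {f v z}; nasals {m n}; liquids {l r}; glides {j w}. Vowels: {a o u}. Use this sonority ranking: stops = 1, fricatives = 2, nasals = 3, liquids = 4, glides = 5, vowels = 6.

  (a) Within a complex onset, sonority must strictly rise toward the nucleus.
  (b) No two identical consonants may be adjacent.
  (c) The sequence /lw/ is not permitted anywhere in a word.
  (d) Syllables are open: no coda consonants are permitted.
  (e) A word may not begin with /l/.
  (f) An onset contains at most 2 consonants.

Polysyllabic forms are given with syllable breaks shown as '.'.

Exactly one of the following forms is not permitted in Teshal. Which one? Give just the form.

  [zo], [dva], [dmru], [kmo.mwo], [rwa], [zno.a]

[zo] — σ1 onset /z/, coda /∅/ ok → permitted
[dva] — σ1 onset /dv/ (1→2 rises), coda /∅/ ok → permitted
[dmru] — violates constraint (f): syllable 1 onset /dmr/ has 3 consonants (> 2) → not permitted
[kmo.mwo] — σ1 onset /km/ (1→3 rises), coda /∅/ ok; σ2 onset /mw/ (3→5 rises), coda /∅/ ok → permitted
[rwa] — σ1 onset /rw/ (4→5 rises), coda /∅/ ok → permitted
[zno.a] — σ1 onset /zn/ (2→3 rises), coda /∅/ ok; σ2 onset /∅/, coda /∅/ ok → permitted

[dmru]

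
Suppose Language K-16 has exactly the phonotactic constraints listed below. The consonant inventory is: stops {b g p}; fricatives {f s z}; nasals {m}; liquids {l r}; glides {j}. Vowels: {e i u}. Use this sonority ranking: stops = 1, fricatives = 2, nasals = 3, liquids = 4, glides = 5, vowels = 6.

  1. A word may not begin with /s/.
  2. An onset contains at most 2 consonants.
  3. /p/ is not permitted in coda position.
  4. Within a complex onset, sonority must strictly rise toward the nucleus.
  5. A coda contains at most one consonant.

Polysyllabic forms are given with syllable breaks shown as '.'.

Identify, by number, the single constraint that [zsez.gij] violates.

4

[zsez.gij]: syllable 1 onset /zs/: /z/ (fricative, 2) → /s/ (fricative, 2) does not rise.
This is a violation of constraint 4: "Within a complex onset, sonority must strictly rise toward the nucleus."
The remaining constraints (1, 2, 3, 5) are satisfied.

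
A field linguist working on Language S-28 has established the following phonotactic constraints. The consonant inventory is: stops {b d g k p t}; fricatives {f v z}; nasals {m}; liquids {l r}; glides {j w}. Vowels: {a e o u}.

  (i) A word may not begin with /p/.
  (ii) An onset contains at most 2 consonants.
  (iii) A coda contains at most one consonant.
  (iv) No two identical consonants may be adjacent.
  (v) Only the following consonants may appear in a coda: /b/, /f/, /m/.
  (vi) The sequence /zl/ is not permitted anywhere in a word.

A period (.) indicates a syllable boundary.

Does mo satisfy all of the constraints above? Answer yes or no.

yes

mo — σ1 onset /m/, coda /∅/ ok → well-formed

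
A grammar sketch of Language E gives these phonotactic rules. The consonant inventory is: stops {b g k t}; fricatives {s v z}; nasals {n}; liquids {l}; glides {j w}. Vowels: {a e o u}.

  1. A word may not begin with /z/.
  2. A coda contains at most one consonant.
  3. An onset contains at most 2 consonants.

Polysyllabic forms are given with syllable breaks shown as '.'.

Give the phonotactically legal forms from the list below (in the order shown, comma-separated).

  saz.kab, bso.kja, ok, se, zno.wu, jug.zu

saz.kab, bso.kja, ok, se, jug.zu

saz.kab — σ1 onset /s/, coda /z/ ok; σ2 onset /k/, coda /b/ ok → phonotactically legal
bso.kja — σ1 onset /bs/ (2C), coda /∅/ ok; σ2 onset /kj/ (2C), coda /∅/ ok → phonotactically legal
ok — σ1 onset /∅/, coda /k/ ok → phonotactically legal
se — σ1 onset /s/, coda /∅/ ok → phonotactically legal
zno.wu — violates constraint 1: word begins with /z/ → phonotactically illegal
jug.zu — σ1 onset /j/, coda /g/ ok; σ2 onset /z/, coda /∅/ ok → phonotactically legal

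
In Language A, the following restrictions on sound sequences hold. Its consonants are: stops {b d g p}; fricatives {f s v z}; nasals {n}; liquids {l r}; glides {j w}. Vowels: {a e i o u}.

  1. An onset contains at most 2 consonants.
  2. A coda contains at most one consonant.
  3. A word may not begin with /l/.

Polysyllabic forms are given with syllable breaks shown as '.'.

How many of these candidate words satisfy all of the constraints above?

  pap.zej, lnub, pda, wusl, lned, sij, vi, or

5

pap.zej — σ1 onset /p/, coda /p/ ok; σ2 onset /z/, coda /j/ ok → permitted
lnub — violates constraint 3: word begins with /l/ → not permitted
pda — σ1 onset /pd/ (2C), coda /∅/ ok → permitted
wusl — violates constraint 2: syllable 1 coda /sl/ has 2 consonants (> 1) → not permitted
lned — violates constraint 3: word begins with /l/ → not permitted
sij — σ1 onset /s/, coda /j/ ok → permitted
vi — σ1 onset /v/, coda /∅/ ok → permitted
or — σ1 onset /∅/, coda /r/ ok → permitted
Permitted: pap.zej, pda, sij, vi, or → 5.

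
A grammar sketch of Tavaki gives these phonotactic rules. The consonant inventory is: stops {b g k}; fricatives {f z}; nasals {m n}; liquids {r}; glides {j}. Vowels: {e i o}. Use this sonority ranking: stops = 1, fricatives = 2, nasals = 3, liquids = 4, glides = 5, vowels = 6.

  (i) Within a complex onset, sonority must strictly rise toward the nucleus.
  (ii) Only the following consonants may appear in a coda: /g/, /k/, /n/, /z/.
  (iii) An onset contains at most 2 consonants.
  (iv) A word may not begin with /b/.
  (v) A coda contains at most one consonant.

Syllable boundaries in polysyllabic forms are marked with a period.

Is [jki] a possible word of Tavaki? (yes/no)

no

[jki] — violates constraint (i): syllable 1 onset /jk/: /j/ (glide, 5) → /k/ (stop, 1) does not rise → illicit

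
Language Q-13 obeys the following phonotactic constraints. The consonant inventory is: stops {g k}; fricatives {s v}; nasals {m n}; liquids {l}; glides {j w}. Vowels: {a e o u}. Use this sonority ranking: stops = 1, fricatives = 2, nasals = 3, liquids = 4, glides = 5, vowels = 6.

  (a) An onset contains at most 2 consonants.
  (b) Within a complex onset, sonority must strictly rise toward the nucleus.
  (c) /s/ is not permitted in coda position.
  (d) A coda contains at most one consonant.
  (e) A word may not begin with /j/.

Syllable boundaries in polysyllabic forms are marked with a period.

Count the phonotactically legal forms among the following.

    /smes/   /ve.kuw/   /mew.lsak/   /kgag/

1

/smes/ — violates constraint (c): syllable 1 coda contains /s/ → phonotactically illegal
/ve.kuw/ — σ1 onset /v/, coda /∅/ ok; σ2 onset /k/, coda /w/ ok → phonotactically legal
/mew.lsak/ — violates constraint (b): syllable 2 onset /ls/: /l/ (liquid, 4) → /s/ (fricative, 2) does not rise → phonotactically illegal
/kgag/ — violates constraint (b): syllable 1 onset /kg/: /k/ (stop, 1) → /g/ (stop, 1) does not rise → phonotactically illegal
Phonotactically legal: /ve.kuw/ → 1.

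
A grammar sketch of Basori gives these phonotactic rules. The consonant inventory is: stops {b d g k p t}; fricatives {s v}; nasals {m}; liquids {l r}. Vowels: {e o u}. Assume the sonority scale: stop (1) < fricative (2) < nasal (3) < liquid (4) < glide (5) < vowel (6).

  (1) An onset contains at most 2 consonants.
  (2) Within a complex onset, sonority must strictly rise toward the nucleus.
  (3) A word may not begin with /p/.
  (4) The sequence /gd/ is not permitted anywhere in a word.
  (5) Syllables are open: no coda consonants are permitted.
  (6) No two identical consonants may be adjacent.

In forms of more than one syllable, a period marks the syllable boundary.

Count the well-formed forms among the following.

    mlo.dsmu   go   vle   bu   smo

mlo.dsmu — violates constraint 1: syllable 2 onset /dsm/ has 3 consonants (> 2) → ill-formed
go — σ1 onset /g/, coda /∅/ ok → well-formed
vle — σ1 onset /vl/ (2→4 rises), coda /∅/ ok → well-formed
bu — σ1 onset /b/, coda /∅/ ok → well-formed
smo — σ1 onset /sm/ (2→3 rises), coda /∅/ ok → well-formed
Well-formed: go, vle, bu, smo → 4.

4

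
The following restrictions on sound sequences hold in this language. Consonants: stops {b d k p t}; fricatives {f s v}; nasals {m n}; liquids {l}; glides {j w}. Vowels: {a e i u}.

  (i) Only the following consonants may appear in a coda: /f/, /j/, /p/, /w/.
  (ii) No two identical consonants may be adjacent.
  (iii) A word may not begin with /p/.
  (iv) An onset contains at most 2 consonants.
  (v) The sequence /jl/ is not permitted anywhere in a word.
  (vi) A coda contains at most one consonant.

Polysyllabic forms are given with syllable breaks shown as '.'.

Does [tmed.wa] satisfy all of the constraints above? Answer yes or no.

[tmed.wa] — violates constraint (i): syllable 1 coda contains /d/, which is not a licensed coda consonant → phonotactically illegal

no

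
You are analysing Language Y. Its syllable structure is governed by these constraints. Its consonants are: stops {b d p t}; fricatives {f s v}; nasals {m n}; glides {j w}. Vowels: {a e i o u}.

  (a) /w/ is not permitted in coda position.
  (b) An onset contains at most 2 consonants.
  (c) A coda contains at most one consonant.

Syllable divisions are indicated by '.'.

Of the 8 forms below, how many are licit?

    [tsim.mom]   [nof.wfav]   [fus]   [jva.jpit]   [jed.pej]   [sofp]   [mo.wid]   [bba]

7

[tsim.mom] — σ1 onset /ts/ (2C), coda /m/ ok; σ2 onset /m/, coda /m/ ok → licit
[nof.wfav] — σ1 onset /n/, coda /f/ ok; σ2 onset /wf/ (2C), coda /v/ ok → licit
[fus] — σ1 onset /f/, coda /s/ ok → licit
[jva.jpit] — σ1 onset /jv/ (2C), coda /∅/ ok; σ2 onset /jp/ (2C), coda /t/ ok → licit
[jed.pej] — σ1 onset /j/, coda /d/ ok; σ2 onset /p/, coda /j/ ok → licit
[sofp] — violates constraint (c): syllable 1 coda /fp/ has 2 consonants (> 1) → illicit
[mo.wid] — σ1 onset /m/, coda /∅/ ok; σ2 onset /w/, coda /d/ ok → licit
[bba] — σ1 onset /bb/ (2C), coda /∅/ ok → licit
Licit: [tsim.mom], [nof.wfav], [fus], [jva.jpit], [jed.pej], [mo.wid], [bba] → 7.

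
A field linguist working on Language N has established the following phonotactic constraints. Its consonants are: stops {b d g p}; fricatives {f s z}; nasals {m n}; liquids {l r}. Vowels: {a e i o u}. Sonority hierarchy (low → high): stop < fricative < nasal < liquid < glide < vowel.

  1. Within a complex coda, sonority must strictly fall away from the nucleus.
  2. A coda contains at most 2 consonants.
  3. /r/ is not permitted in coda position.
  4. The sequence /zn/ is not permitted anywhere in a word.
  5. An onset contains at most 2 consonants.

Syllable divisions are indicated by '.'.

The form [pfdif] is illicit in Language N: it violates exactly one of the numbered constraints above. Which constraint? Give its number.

5

[pfdif]: syllable 1 onset /pfd/ has 3 consonants (> 2).
This is a violation of constraint 5: "An onset contains at most 2 consonants."
The remaining constraints (1, 2, 3, 4) are satisfied.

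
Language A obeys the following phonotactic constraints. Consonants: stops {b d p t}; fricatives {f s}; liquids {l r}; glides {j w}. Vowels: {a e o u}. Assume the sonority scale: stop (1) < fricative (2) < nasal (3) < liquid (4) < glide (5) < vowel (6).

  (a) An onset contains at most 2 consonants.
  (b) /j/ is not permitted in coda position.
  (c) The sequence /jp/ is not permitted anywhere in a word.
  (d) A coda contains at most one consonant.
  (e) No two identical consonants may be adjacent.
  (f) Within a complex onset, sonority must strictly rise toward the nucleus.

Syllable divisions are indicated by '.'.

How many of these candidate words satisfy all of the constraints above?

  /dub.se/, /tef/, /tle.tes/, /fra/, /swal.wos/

5

/dub.se/ — σ1 onset /d/, coda /b/ ok; σ2 onset /s/, coda /∅/ ok → permitted
/tef/ — σ1 onset /t/, coda /f/ ok → permitted
/tle.tes/ — σ1 onset /tl/ (1→4 rises), coda /∅/ ok; σ2 onset /t/, coda /s/ ok → permitted
/fra/ — σ1 onset /fr/ (2→4 rises), coda /∅/ ok → permitted
/swal.wos/ — σ1 onset /sw/ (2→5 rises), coda /l/ ok; σ2 onset /w/, coda /s/ ok → permitted
Permitted: /dub.se/, /tef/, /tle.tes/, /fra/, /swal.wos/ → 5.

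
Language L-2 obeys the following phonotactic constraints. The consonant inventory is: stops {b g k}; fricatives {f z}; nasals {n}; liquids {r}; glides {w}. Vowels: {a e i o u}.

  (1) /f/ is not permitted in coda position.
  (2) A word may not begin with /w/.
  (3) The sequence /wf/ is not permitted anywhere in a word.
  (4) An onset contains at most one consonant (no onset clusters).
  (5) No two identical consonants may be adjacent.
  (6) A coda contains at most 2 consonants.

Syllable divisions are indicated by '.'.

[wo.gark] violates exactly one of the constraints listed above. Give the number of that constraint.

[wo.gark]: word begins with /w/.
This is a violation of constraint 2: "A word may not begin with /w/."
The remaining constraints (1, 3, 4, 5, 6) are satisfied.

2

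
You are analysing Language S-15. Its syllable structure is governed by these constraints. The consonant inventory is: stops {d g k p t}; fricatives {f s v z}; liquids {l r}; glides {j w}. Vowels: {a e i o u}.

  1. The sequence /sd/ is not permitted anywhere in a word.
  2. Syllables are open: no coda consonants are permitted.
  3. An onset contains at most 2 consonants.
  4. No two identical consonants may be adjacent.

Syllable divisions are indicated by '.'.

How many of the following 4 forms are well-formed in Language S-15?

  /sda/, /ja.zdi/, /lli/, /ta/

2

/sda/ — violates constraint 1: contains banned sequence /sd/ → ill-formed
/ja.zdi/ — σ1 onset /j/, coda /∅/ ok; σ2 onset /zd/ (2C), coda /∅/ ok → well-formed
/lli/ — violates constraint 4: adjacent identical consonants /ll/ → ill-formed
/ta/ — σ1 onset /t/, coda /∅/ ok → well-formed
Well-formed: /ja.zdi/, /ta/ → 2.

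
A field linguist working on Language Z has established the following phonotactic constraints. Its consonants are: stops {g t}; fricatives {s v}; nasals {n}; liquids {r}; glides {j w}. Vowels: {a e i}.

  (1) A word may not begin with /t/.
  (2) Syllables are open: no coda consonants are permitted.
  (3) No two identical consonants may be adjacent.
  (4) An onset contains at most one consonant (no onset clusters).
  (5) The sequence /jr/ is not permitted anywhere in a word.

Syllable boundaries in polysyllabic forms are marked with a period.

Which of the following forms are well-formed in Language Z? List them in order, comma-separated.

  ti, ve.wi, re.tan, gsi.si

ti — violates constraint 1: word begins with /t/ → ill-formed
ve.wi — σ1 onset /v/, coda /∅/ ok; σ2 onset /w/, coda /∅/ ok → well-formed
re.tan — violates constraint 2: syllable 2 coda /n/ has 1 consonant (> 0) → ill-formed
gsi.si — violates constraint 4: syllable 1 onset /gs/ has 2 consonants (> 1) → ill-formed

ve.wi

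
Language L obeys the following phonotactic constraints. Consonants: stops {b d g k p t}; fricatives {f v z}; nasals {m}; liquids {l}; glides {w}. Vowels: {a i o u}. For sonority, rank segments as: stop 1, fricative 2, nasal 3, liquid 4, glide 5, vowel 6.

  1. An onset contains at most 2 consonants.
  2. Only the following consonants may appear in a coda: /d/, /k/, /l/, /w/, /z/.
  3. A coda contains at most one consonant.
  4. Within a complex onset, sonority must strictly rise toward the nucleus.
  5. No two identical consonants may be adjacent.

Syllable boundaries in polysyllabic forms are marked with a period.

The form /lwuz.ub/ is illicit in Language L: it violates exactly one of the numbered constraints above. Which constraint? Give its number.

2

/lwuz.ub/: syllable 2 coda contains /b/, which is not a licensed coda consonant.
This is a violation of constraint 2: "Only the following consonants may appear in a coda: /d/, /k/, /l/, /w/, /z/."
The remaining constraints (1, 3, 4, 5) are satisfied.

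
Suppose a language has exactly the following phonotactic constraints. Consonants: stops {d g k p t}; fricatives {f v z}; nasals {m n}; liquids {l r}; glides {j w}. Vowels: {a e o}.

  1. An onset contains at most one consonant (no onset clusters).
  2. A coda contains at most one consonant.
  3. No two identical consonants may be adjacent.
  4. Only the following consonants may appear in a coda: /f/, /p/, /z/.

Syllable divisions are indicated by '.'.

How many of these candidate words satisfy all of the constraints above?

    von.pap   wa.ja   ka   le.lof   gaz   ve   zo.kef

6

von.pap — violates constraint 4: syllable 1 coda contains /n/, which is not a licensed coda consonant → not permitted
wa.ja — σ1 onset /w/, coda /∅/ ok; σ2 onset /j/, coda /∅/ ok → permitted
ka — σ1 onset /k/, coda /∅/ ok → permitted
le.lof — σ1 onset /l/, coda /∅/ ok; σ2 onset /l/, coda /f/ ok → permitted
gaz — σ1 onset /g/, coda /z/ ok → permitted
ve — σ1 onset /v/, coda /∅/ ok → permitted
zo.kef — σ1 onset /z/, coda /∅/ ok; σ2 onset /k/, coda /f/ ok → permitted
Permitted: wa.ja, ka, le.lof, gaz, ve, zo.kef → 6.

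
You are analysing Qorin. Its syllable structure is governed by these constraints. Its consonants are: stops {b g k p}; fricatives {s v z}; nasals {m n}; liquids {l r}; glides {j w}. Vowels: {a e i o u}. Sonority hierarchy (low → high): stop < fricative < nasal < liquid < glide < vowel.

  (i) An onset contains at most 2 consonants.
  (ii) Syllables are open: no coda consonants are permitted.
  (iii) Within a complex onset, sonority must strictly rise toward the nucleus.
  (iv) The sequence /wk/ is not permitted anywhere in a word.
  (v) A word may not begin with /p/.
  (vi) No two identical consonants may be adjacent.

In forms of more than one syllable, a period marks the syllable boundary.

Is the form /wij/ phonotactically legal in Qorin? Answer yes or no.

/wij/ — violates constraint (ii): syllable 1 coda /j/ has 1 consonant (> 0) → phonotactically illegal

no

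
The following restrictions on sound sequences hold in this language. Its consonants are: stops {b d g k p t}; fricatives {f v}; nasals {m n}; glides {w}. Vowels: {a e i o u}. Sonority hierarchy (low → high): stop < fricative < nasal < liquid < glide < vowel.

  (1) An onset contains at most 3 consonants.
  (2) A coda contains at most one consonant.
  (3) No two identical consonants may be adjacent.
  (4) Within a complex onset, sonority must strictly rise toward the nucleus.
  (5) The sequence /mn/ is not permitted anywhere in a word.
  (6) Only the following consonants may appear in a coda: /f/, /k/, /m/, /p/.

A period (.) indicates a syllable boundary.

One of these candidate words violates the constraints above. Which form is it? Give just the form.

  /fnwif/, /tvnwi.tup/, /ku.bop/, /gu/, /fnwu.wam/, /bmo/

/fnwif/ — σ1 onset /fnw/ (2→3→5 rises), coda /f/ ok → licit
/tvnwi.tup/ — violates constraint 1: syllable 1 onset /tvnw/ has 4 consonants (> 3) → illicit
/ku.bop/ — σ1 onset /k/, coda /∅/ ok; σ2 onset /b/, coda /p/ ok → licit
/gu/ — σ1 onset /g/, coda /∅/ ok → licit
/fnwu.wam/ — σ1 onset /fnw/ (2→3→5 rises), coda /∅/ ok; σ2 onset /w/, coda /m/ ok → licit
/bmo/ — σ1 onset /bm/ (1→3 rises), coda /∅/ ok → licit

/tvnwi.tup/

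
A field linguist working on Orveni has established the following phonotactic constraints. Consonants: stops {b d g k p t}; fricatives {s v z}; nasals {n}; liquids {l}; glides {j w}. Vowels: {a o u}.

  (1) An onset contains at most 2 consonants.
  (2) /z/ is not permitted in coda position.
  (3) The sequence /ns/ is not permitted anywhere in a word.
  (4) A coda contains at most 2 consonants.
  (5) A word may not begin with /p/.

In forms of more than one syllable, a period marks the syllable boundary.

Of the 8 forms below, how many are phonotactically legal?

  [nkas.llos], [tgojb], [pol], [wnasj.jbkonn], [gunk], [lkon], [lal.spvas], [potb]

[nkas.llos] — σ1 onset /nk/ (2C), coda /s/ ok; σ2 onset /ll/ (2C), coda /s/ ok → phonotactically legal
[tgojb] — σ1 onset /tg/ (2C), coda /jb/ (2C) ok → phonotactically legal
[pol] — violates constraint 5: word begins with /p/ → phonotactically illegal
[wnasj.jbkonn] — violates constraint 1: syllable 2 onset /jbk/ has 3 consonants (> 2) → phonotactically illegal
[gunk] — σ1 onset /g/, coda /nk/ (2C) ok → phonotactically legal
[lkon] — σ1 onset /lk/ (2C), coda /n/ ok → phonotactically legal
[lal.spvas] — violates constraint 1: syllable 2 onset /spv/ has 3 consonants (> 2) → phonotactically illegal
[potb] — violates constraint 5: word begins with /p/ → phonotactically illegal
Phonotactically legal: [nkas.llos], [tgojb], [gunk], [lkon] → 4.

4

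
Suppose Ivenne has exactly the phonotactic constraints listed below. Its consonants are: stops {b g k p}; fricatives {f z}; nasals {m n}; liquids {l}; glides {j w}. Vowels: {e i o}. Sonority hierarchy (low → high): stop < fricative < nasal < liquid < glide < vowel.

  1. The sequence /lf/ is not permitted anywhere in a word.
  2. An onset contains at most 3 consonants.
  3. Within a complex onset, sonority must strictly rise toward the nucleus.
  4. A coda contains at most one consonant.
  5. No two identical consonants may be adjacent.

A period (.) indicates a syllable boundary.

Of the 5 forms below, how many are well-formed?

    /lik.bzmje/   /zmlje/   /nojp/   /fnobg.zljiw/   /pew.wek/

0

/lik.bzmje/ — violates constraint 2: syllable 2 onset /bzmj/ has 4 consonants (> 3) → ill-formed
/zmlje/ — violates constraint 2: syllable 1 onset /zmlj/ has 4 consonants (> 3) → ill-formed
/nojp/ — violates constraint 4: syllable 1 coda /jp/ has 2 consonants (> 1) → ill-formed
/fnobg.zljiw/ — violates constraint 4: syllable 1 coda /bg/ has 2 consonants (> 1) → ill-formed
/pew.wek/ — violates constraint 5: adjacent identical consonants /ww/ → ill-formed
No form is well-formed → 0.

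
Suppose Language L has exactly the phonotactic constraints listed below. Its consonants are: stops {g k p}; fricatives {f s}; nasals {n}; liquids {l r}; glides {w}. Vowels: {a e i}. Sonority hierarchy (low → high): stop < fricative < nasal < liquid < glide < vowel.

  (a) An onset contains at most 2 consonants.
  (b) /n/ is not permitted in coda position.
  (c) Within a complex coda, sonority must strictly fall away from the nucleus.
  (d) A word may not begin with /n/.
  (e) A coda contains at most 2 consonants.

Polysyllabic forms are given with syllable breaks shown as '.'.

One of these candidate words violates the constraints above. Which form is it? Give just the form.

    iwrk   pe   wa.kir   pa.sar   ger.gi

iwrk — violates constraint (e): syllable 1 coda /wrk/ has 3 consonants (> 2) → ill-formed
pe — σ1 onset /p/, coda /∅/ ok → well-formed
wa.kir — σ1 onset /w/, coda /∅/ ok; σ2 onset /k/, coda /r/ ok → well-formed
pa.sar — σ1 onset /p/, coda /∅/ ok; σ2 onset /s/, coda /r/ ok → well-formed
ger.gi — σ1 onset /g/, coda /r/ ok; σ2 onset /g/, coda /∅/ ok → well-formed

iwrk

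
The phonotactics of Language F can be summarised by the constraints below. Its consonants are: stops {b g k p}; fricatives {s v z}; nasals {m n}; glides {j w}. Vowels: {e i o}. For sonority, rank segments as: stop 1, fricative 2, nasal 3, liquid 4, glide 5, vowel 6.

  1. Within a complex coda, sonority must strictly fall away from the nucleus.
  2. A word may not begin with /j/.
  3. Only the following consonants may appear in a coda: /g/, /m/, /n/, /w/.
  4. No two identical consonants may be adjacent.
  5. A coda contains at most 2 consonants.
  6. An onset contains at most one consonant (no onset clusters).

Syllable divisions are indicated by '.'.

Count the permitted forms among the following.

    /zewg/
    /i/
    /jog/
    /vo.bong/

3

/zewg/ — σ1 onset /z/, coda /wg/ (5→1 falls) ok → permitted
/i/ — σ1 onset /∅/, coda /∅/ ok → permitted
/jog/ — violates constraint 2: word begins with /j/ → not permitted
/vo.bong/ — σ1 onset /v/, coda /∅/ ok; σ2 onset /b/, coda /ng/ (3→1 falls) ok → permitted
Permitted: /zewg/, /i/, /vo.bong/ → 3.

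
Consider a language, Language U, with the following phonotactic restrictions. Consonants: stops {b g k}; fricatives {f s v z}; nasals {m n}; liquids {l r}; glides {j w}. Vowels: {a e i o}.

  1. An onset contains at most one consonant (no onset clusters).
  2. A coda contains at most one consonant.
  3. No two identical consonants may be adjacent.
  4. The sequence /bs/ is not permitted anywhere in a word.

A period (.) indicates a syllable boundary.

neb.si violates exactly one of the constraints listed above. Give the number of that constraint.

neb.si: contains banned sequence /bs/.
This is a violation of constraint 4: "The sequence /bs/ is not permitted anywhere in a word."
The remaining constraints (1, 2, 3) are satisfied.

4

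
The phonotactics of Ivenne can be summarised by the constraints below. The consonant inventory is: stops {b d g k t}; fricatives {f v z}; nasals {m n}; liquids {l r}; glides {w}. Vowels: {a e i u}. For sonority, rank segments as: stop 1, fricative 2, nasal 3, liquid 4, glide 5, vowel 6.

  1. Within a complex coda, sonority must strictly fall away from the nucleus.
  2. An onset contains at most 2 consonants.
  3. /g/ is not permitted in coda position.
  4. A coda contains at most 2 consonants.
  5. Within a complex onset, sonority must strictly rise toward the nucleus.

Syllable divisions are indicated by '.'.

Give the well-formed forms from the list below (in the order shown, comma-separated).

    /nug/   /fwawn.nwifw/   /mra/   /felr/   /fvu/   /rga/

/nug/ — violates constraint 3: syllable 1 coda contains /g/ → ill-formed
/fwawn.nwifw/ — violates constraint 1: syllable 2 coda /fw/: /f/ (fricative, 2) → /w/ (glide, 5) does not fall → ill-formed
/mra/ — σ1 onset /mr/ (3→4 rises), coda /∅/ ok → well-formed
/felr/ — violates constraint 1: syllable 1 coda /lr/: /l/ (liquid, 4) → /r/ (liquid, 4) does not fall → ill-formed
/fvu/ — violates constraint 5: syllable 1 onset /fv/: /f/ (fricative, 2) → /v/ (fricative, 2) does not rise → ill-formed
/rga/ — violates constraint 5: syllable 1 onset /rg/: /r/ (liquid, 4) → /g/ (stop, 1) does not rise → ill-formed

/mra/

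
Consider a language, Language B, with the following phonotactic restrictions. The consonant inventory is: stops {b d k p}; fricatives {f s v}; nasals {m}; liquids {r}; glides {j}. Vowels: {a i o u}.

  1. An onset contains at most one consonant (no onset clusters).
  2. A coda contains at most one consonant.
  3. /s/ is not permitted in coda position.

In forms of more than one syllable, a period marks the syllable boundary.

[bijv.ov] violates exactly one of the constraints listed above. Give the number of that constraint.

[bijv.ov]: syllable 1 coda /jv/ has 2 consonants (> 1).
This is a violation of constraint 2: "A coda contains at most one consonant."
The remaining constraints (1, 3) are satisfied.

2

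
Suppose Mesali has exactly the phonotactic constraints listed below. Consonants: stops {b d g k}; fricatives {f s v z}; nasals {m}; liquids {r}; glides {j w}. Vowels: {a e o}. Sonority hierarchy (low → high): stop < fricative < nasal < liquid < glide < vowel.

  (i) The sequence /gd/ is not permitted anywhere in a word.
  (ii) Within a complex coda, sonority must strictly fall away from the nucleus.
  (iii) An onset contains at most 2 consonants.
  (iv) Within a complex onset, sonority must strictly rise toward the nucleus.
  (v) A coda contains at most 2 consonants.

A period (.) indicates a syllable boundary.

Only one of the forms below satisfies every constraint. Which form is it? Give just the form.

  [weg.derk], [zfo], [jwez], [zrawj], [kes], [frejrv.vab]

[weg.derk] — violates constraint (i): contains banned sequence /gd/ → ill-formed
[zfo] — violates constraint (iv): syllable 1 onset /zf/: /z/ (fricative, 2) → /f/ (fricative, 2) does not rise → ill-formed
[jwez] — violates constraint (iv): syllable 1 onset /jw/: /j/ (glide, 5) → /w/ (glide, 5) does not rise → ill-formed
[zrawj] — violates constraint (ii): syllable 1 coda /wj/: /w/ (glide, 5) → /j/ (glide, 5) does not fall → ill-formed
[kes] — σ1 onset /k/, coda /s/ ok → well-formed
[frejrv.vab] — violates constraint (v): syllable 1 coda /jrv/ has 3 consonants (> 2) → ill-formed

[kes]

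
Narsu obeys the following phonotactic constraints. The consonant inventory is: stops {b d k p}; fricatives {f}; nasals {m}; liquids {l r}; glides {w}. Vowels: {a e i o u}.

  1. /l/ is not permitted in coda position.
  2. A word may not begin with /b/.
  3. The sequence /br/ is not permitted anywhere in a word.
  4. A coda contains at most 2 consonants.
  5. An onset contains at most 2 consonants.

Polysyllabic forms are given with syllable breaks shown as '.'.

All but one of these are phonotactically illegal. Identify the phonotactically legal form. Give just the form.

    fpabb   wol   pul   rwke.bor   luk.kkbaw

fpabb — σ1 onset /fp/ (2C), coda /bb/ (2C) ok → phonotactically legal
wol — violates constraint 1: syllable 1 coda contains /l/ → phonotactically illegal
pul — violates constraint 1: syllable 1 coda contains /l/ → phonotactically illegal
rwke.bor — violates constraint 5: syllable 1 onset /rwk/ has 3 consonants (> 2) → phonotactically illegal
luk.kkbaw — violates constraint 5: syllable 2 onset /kkb/ has 3 consonants (> 2) → phonotactically illegal

fpabb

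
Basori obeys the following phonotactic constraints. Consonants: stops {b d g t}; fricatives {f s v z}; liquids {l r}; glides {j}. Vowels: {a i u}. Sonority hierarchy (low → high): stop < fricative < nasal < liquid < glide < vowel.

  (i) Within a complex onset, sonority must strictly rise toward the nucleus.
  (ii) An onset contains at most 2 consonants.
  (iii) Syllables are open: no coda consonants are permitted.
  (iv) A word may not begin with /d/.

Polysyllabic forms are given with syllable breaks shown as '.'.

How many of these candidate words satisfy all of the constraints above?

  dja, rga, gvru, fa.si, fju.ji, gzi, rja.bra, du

dja — violates constraint (iv): word begins with /d/ → ill-formed
rga — violates constraint (i): syllable 1 onset /rg/: /r/ (liquid, 4) → /g/ (stop, 1) does not rise → ill-formed
gvru — violates constraint (ii): syllable 1 onset /gvr/ has 3 consonants (> 2) → ill-formed
fa.si — σ1 onset /f/, coda /∅/ ok; σ2 onset /s/, coda /∅/ ok → well-formed
fju.ji — σ1 onset /fj/ (2→5 rises), coda /∅/ ok; σ2 onset /j/, coda /∅/ ok → well-formed
gzi — σ1 onset /gz/ (1→2 rises), coda /∅/ ok → well-formed
rja.bra — σ1 onset /rj/ (4→5 rises), coda /∅/ ok; σ2 onset /br/ (1→4 rises), coda /∅/ ok → well-formed
du — violates constraint (iv): word begins with /d/ → ill-formed
Well-formed: fa.si, fju.ji, gzi, rja.bra → 4.

4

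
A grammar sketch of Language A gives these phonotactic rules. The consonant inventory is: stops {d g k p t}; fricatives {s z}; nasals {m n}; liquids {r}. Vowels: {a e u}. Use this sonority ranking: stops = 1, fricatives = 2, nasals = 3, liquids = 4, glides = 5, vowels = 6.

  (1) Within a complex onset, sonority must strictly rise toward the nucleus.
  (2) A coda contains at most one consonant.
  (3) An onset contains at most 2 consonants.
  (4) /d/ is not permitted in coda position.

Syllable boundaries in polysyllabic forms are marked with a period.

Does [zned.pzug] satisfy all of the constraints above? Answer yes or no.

no

[zned.pzug] — violates constraint 4: syllable 1 coda contains /d/ → illicit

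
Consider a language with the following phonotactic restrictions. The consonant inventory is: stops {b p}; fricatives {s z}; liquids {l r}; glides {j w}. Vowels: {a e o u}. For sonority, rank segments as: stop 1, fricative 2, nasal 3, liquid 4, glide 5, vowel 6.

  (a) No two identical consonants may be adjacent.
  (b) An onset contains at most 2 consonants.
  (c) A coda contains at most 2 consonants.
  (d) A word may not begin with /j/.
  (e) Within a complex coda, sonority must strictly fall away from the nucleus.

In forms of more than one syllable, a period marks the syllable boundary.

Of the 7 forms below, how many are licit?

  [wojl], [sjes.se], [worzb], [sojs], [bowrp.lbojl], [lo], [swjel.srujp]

[wojl] — σ1 onset /w/, coda /jl/ (5→4 falls) ok → licit
[sjes.se] — violates constraint (a): adjacent identical consonants /ss/ → illicit
[worzb] — violates constraint (c): syllable 1 coda /rzb/ has 3 consonants (> 2) → illicit
[sojs] — σ1 onset /s/, coda /js/ (5→2 falls) ok → licit
[bowrp.lbojl] — violates constraint (c): syllable 1 coda /wrp/ has 3 consonants (> 2) → illicit
[lo] — σ1 onset /l/, coda /∅/ ok → licit
[swjel.srujp] — violates constraint (b): syllable 1 onset /swj/ has 3 consonants (> 2) → illicit
Licit: [wojl], [sojs], [lo] → 3.

3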